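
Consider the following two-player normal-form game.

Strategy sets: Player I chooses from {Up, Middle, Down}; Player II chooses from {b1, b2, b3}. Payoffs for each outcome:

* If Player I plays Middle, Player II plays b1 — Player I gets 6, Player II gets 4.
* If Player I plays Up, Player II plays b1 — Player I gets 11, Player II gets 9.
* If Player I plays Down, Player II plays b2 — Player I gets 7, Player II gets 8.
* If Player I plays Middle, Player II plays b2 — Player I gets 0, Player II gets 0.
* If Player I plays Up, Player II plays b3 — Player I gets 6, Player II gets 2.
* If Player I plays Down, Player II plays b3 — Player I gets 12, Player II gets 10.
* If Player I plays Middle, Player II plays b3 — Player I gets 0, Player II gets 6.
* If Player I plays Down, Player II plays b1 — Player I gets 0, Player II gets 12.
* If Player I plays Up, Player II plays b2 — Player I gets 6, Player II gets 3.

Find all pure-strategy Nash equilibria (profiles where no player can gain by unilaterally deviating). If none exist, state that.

Player I against b1: payoffs 11, 6, 0 → best response Up.
Player I against b2: payoffs 6, 0, 7 → best response Down.
Player I against b3: payoffs 6, 0, 12 → best response Down.
Player II against Up: payoffs 9, 3, 2 → best response b1.
Player II against Middle: payoffs 4, 0, 6 → best response b3.
Player II against Down: payoffs 12, 8, 10 → best response b1.
Mutual best responses: (Up, b1).

Pure NE: (Up, b1)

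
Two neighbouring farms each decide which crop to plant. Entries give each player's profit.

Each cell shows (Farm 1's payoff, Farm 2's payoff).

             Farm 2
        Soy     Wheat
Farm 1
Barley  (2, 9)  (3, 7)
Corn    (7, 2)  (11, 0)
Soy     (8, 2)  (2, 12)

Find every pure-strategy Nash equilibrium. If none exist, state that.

none

Farm 1 against Soy: payoffs 2, 7, 8 → best response Soy.
Farm 1 against Wheat: payoffs 3, 11, 2 → best response Corn.
Farm 2 against Barley: payoffs 9, 7 → best response Soy.
Farm 2 against Corn: payoffs 2, 0 → best response Soy.
Farm 2 against Soy: payoffs 2, 12 → best response Wheat.
No profile is a mutual best response for all players.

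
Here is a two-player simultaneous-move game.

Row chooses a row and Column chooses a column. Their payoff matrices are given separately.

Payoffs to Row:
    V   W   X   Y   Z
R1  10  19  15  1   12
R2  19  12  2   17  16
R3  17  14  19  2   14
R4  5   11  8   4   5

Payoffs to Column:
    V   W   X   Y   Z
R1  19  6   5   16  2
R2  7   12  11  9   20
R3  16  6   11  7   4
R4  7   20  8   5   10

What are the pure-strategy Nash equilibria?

Row against V: payoffs 10, 19, 17, 5 → best response R2.
Row against W: payoffs 19, 12, 14, 11 → best response R1.
Row against X: payoffs 15, 2, 19, 8 → best response R3.
Row against Y: payoffs 1, 17, 2, 4 → best response R2.
Row against Z: payoffs 12, 16, 14, 5 → best response R2.
Column against R1: payoffs 19, 6, 5, 16, 2 → best response V.
Column against R2: payoffs 7, 12, 11, 9, 20 → best response Z.
Column against R3: payoffs 16, 6, 11, 7, 4 → best response V.
Column against R4: payoffs 7, 20, 8, 5, 10 → best response W.
Mutual best responses: (R2, Z).

The unique pure-strategy Nash equilibrium is (R2, Z).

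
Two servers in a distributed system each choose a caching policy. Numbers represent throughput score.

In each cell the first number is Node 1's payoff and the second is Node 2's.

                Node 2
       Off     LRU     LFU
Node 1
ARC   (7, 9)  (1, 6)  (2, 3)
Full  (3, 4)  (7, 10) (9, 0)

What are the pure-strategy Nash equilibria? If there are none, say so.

Node 1 against Off: payoffs 7, 3 → best response ARC.
Node 1 against LRU: payoffs 1, 7 → best response Full.
Node 1 against LFU: payoffs 2, 9 → best response Full.
Node 2 against ARC: payoffs 9, 6, 3 → best response Off.
Node 2 against Full: payoffs 4, 10, 0 → best response LRU.
Mutual best responses: (ARC, Off); (Full, LRU).

(ARC, Off), (Full, LRU)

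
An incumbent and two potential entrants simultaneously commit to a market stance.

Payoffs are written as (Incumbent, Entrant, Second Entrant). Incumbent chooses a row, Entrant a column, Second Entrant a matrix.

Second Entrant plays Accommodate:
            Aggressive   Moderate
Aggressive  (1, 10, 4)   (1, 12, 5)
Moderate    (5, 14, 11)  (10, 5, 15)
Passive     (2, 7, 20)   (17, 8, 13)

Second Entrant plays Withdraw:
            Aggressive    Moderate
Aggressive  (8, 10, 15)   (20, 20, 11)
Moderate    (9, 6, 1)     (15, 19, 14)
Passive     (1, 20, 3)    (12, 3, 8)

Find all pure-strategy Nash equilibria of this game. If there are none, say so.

The pure Nash equilibria are (Aggressive, Moderate, Withdraw), (Moderate, Aggressive, Accommodate), (Passive, Moderate, Accommodate).

(Aggressive, Aggressive, Accommodate): Incumbent can switch to Moderate (1 → 5). Not NE.
(Aggressive, Aggressive, Withdraw): Incumbent can switch to Moderate (8 → 9). Not NE.
(Aggressive, Moderate, Accommodate): Incumbent can switch to Moderate (1 → 10). Not NE.
(Aggressive, Moderate, Withdraw): Incumbent gets 20, best alternative 15; Entrant gets 20, best alternative 10; Second Entrant gets 11, best alternative 5. No profitable deviation — NE.
(Moderate, Aggressive, Accommodate): Incumbent gets 5, best alternative 2; Entrant gets 14, best alternative 5; Second Entrant gets 11, best alternative 1. No profitable deviation — NE.
(Moderate, Aggressive, Withdraw): Entrant can switch to Moderate (6 → 19). Not NE.
(Moderate, Moderate, Accommodate): Incumbent can switch to Passive (10 → 17). Not NE.
(Moderate, Moderate, Withdraw): Incumbent can switch to Aggressive (15 → 20). Not NE.
(Passive, Aggressive, Accommodate): Incumbent can switch to Moderate (2 → 5). Not NE.
(Passive, Aggressive, Withdraw): Incumbent can switch to Aggressive (1 → 8). Not NE.
(Passive, Moderate, Accommodate): Incumbent gets 17, best alternative 10; Entrant gets 8, best alternative 7; Second Entrant gets 13, best alternative 8. No profitable deviation — NE.
(Passive, Moderate, Withdraw): Incumbent can switch to Aggressive (12 → 20). Not NE.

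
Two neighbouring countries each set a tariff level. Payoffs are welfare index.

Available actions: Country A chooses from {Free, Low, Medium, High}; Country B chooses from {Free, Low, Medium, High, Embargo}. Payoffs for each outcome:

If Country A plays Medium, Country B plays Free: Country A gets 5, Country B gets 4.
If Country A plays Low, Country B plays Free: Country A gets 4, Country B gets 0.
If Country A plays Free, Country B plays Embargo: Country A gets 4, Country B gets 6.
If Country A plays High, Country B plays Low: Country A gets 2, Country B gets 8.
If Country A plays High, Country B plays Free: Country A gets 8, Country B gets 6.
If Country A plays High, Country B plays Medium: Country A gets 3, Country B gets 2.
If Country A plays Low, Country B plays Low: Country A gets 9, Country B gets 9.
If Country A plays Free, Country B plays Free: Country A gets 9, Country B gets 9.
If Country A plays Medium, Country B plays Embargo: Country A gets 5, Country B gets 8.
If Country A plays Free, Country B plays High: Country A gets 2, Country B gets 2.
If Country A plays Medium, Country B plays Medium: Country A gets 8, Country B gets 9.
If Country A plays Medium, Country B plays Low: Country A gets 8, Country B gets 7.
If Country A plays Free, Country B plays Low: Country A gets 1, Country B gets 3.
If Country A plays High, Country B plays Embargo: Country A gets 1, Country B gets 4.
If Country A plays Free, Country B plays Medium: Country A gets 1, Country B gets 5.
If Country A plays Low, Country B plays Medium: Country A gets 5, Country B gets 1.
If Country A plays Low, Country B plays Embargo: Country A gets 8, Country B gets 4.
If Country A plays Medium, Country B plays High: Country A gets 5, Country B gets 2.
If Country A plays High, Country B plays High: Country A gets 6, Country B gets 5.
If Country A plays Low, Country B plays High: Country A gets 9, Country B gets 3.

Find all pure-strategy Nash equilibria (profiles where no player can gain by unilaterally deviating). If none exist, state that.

Check each profile: it is a Nash equilibrium iff no player can strictly gain by switching unilaterally.
(Free, Free): Country A gets 9, best alternative 8; Country B gets 9, best alternative 6. No profitable deviation — NE.
(Free, Low): Country A can switch to Low (1 → 9). Not NE.
(Free, Medium): Country A can switch to Low (1 → 5). Not NE.
(Free, High): Country A can switch to Low (2 → 9). Not NE.
(Free, Embargo): Country A can switch to Low (4 → 8). Not NE.
(Low, Free): Country A can switch to Free (4 → 9). Not NE.
(Low, Low): Country A gets 9, best alternative 8; Country B gets 9, best alternative 4. No profitable deviation — NE.
(Low, Medium): Country A can switch to Medium (5 → 8). Not NE.
(Medium, Medium): Country A gets 8, best alternative 5; Country B gets 9, best alternative 8. No profitable deviation — NE.
(The remaining 11 profiles each have a profitable deviation by the same check.)

The pure Nash equilibria are (Free, Free) and (Low, Low) and (Medium, Medium).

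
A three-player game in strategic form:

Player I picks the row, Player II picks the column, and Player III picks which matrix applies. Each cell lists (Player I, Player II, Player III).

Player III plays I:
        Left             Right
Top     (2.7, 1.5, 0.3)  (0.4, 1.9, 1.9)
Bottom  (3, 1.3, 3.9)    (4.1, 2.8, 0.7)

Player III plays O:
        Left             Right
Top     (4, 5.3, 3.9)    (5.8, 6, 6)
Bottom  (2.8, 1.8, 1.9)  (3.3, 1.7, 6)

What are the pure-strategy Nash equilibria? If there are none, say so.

The unique pure-strategy Nash equilibrium is (Top, Right, O).

Check each profile: it is a Nash equilibrium iff no player can strictly gain by switching unilaterally.
(Top, Left, I): Player I can switch to Bottom (2.7 → 3). Not NE.
(Top, Left, O): Player II can switch to Right (5.3 → 6). Not NE.
(Top, Right, I): Player I can switch to Bottom (0.4 → 4.1). Not NE.
(Top, Right, O): Player I gets 5.8, best alternative 3.3; Player II gets 6, best alternative 5.3; Player III gets 6, best alternative 1.9. No profitable deviation — NE.
(Bottom, Left, I): Player II can switch to Right (1.3 → 2.8). Not NE.
(Bottom, Left, O): Player I can switch to Top (2.8 → 4). Not NE.
(Bottom, Right, I): Player III can switch to O (0.7 → 6). Not NE.
(Bottom, Right, O): Player I can switch to Top (3.3 → 5.8). Not NE.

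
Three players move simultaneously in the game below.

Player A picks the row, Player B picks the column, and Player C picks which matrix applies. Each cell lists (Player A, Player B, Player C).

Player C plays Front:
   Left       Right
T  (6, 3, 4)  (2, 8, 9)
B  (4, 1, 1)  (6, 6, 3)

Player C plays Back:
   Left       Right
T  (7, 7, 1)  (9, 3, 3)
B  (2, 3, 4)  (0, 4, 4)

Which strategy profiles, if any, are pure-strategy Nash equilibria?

(T, Left, Front): Player B can switch to Right (3 → 8). Not NE.
(T, Left, Back): Player C can switch to Front (1 → 4). Not NE.
(T, Right, Front): Player A can switch to B (2 → 6). Not NE.
(T, Right, Back): Player B can switch to Left (3 → 7). Not NE.
(B, Left, Front): Player A can switch to T (4 → 6). Not NE.
(B, Left, Back): Player A can switch to T (2 → 7). Not NE.
(The remaining 2 profiles each have a profitable deviation by the same check.)

No pure-strategy Nash equilibrium.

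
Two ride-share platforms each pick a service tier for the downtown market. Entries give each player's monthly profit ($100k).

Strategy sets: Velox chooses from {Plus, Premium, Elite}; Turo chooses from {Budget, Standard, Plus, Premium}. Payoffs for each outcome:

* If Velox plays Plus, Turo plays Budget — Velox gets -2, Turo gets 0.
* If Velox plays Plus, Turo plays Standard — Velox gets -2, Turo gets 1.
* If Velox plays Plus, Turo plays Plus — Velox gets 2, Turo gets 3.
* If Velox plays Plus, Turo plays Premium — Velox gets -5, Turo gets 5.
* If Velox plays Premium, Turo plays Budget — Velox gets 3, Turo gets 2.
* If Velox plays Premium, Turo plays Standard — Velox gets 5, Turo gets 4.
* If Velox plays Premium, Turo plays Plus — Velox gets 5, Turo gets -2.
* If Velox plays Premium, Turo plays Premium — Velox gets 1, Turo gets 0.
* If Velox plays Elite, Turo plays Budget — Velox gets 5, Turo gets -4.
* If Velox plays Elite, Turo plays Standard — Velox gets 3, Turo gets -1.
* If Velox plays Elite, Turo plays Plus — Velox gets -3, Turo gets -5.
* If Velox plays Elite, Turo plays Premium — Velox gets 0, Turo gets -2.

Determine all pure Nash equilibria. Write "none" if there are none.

Pure NE: (Premium, Standard)

(Plus, Budget): Velox can switch to Premium (-2 → 3). Not NE.
(Plus, Standard): Velox can switch to Premium (-2 → 5). Not NE.
(Plus, Plus): Velox can switch to Premium (2 → 5). Not NE.
(Plus, Premium): Velox can switch to Premium (-5 → 1). Not NE.
(Premium, Budget): Velox can switch to Elite (3 → 5). Not NE.
(Premium, Standard): Velox gets 5, best alternative 3; Turo gets 4, best alternative 2. No profitable deviation — NE.
(Premium, Plus): Turo can switch to Budget (-2 → 2). Not NE.
(Premium, Premium): Turo can switch to Budget (0 → 2). Not NE.
(Elite, Budget): Turo can switch to Standard (-4 → -1). Not NE.
(Elite, Standard): Velox can switch to Premium (3 → 5). Not NE.
(Elite, Plus): Velox can switch to Plus (-3 → 2). Not NE.
(The remaining 1 profile has a profitable deviation by the same check.)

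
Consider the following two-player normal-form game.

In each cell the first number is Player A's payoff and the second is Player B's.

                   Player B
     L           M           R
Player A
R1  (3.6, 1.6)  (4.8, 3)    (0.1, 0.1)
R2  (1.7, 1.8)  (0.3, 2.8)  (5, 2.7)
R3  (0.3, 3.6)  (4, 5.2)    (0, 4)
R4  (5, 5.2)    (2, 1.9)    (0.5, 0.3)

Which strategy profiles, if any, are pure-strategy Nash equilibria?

Pure-strategy Nash equilibria: (R1, M); (R4, L)

(R1, L): Player A can switch to R4 (3.6 → 5). Not NE.
(R1, M): Player A gets 4.8, best alternative 4; Player B gets 3, best alternative 1.6. No profitable deviation — NE.
(R1, R): Player A can switch to R2 (0.1 → 5). Not NE.
(R2, L): Player A can switch to R1 (1.7 → 3.6). Not NE.
(R2, M): Player A can switch to R1 (0.3 → 4.8). Not NE.
(R2, R): Player B can switch to M (2.7 → 2.8). Not NE.
(R3, L): Player A can switch to R1 (0.3 → 3.6). Not NE.
(R3, M): Player A can switch to R1 (4 → 4.8). Not NE.
(R3, R): Player A can switch to R1 (0 → 0.1). Not NE.
(R4, L): Player A gets 5, best alternative 3.6; Player B gets 5.2, best alternative 1.9. No profitable deviation — NE.
(R4, M): Player A can switch to R1 (2 → 4.8). Not NE.
(R4, R): Player A can switch to R2 (0.5 → 5). Not NE.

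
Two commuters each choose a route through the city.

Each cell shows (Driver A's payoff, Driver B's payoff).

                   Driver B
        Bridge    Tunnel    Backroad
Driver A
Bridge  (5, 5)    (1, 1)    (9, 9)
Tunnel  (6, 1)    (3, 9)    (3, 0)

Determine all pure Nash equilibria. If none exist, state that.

Pure-strategy Nash equilibria: (Bridge, Backroad) and (Tunnel, Tunnel)

Driver A against Bridge: payoffs 5, 6 → best response Tunnel.
Driver A against Tunnel: payoffs 1, 3 → best response Tunnel.
Driver A against Backroad: payoffs 9, 3 → best response Bridge.
Driver B against Bridge: payoffs 5, 1, 9 → best response Backroad.
Driver B against Tunnel: payoffs 1, 9, 0 → best response Tunnel.
Mutual best responses: (Bridge, Backroad); (Tunnel, Tunnel).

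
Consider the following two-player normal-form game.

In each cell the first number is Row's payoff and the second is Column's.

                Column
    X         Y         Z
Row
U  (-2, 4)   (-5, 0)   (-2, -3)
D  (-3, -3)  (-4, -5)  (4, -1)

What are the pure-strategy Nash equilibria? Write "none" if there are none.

For each player, find the best response to each opponent profile; mutual best responses are the pure NE.
Row against X: payoffs -2, -3 → best response U.
Row against Y: payoffs -5, -4 → best response D.
Row against Z: payoffs -2, 4 → best response D.
Column against U: payoffs 4, 0, -3 → best response X.
Column against D: payoffs -3, -5, -1 → best response Z.
Mutual best responses: (U, X); (D, Z).

Pure-strategy Nash equilibria: (U, X) and (D, Z)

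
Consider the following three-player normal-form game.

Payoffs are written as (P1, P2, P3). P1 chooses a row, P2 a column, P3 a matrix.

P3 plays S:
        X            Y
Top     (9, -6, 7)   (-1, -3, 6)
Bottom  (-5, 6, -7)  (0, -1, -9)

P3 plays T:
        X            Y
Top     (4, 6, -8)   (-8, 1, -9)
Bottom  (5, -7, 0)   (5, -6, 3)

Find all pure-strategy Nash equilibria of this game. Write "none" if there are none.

The unique pure-strategy Nash equilibrium is (Bottom, Y, T).

P1 against (X, S): payoffs 9, -5 → best response Top.
P1 against (X, T): payoffs 4, 5 → best response Bottom.
P1 against (Y, S): payoffs -1, 0 → best response Bottom.
P1 against (Y, T): payoffs -8, 5 → best response Bottom.
P2 against (Top, S): payoffs -6, -3 → best response Y.
P2 against (Top, T): payoffs 6, 1 → best response X.
P2 against (Bottom, S): payoffs 6, -1 → best response X.
P2 against (Bottom, T): payoffs -7, -6 → best response Y.
P3 against (Top, X): payoffs 7, -8 → best response S.
P3 against (Top, Y): payoffs 6, -9 → best response S.
P3 against (Bottom, X): payoffs -7, 0 → best response T.
P3 against (Bottom, Y): payoffs -9, 3 → best response T.
Mutual best responses: (Bottom, Y, T).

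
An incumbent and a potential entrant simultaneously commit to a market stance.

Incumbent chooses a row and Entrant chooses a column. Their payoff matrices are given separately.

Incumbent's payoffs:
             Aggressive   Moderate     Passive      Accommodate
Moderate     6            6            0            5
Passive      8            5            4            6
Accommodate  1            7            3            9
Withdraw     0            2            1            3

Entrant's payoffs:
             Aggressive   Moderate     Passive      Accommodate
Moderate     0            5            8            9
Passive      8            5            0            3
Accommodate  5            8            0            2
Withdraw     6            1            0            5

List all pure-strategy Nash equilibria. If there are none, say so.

Incumbent against Aggressive: payoffs 6, 8, 1, 0 → best response Passive.
Incumbent against Moderate: payoffs 6, 5, 7, 2 → best response Accommodate.
Incumbent against Passive: payoffs 0, 4, 3, 1 → best response Passive.
Incumbent against Accommodate: payoffs 5, 6, 9, 3 → best response Accommodate.
Entrant against Moderate: payoffs 0, 5, 8, 9 → best response Accommodate.
Entrant against Passive: payoffs 8, 5, 0, 3 → best response Aggressive.
Entrant against Accommodate: payoffs 5, 8, 0, 2 → best response Moderate.
Entrant against Withdraw: payoffs 6, 1, 0, 5 → best response Aggressive.
Mutual best responses: (Passive, Aggressive); (Accommodate, Moderate).

The pure Nash equilibria are (Passive, Aggressive); (Accommodate, Moderate).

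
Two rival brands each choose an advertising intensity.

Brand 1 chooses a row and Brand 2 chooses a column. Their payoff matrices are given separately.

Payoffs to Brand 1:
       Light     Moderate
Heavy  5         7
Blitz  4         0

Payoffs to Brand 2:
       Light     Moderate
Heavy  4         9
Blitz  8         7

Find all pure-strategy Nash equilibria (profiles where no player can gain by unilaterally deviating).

The unique pure-strategy Nash equilibrium is (Heavy, Moderate).

Mark each player's best response to every combination of opponents' strategies; a profile where every player is best-responding is a pure Nash equilibrium.
Brand 1 against Light: payoffs 5, 4 → best response Heavy.
Brand 1 against Moderate: payoffs 7, 0 → best response Heavy.
Brand 2 against Heavy: payoffs 4, 9 → best response Moderate.
Brand 2 against Blitz: payoffs 8, 7 → best response Light.
Mutual best responses: (Heavy, Moderate).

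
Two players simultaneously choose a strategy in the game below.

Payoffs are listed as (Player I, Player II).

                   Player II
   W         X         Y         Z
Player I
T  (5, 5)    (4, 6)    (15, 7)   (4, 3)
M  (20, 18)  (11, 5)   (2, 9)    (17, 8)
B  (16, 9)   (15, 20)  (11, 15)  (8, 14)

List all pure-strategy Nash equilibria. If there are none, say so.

Pure-strategy Nash equilibria: (T, Y); (M, W); (B, X)

(T, W): Player I can switch to M (5 → 20). Not NE.
(T, X): Player I can switch to M (4 → 11). Not NE.
(T, Y): Player I gets 15, best alternative 11; Player II gets 7, best alternative 6. No profitable deviation — NE.
(T, Z): Player I can switch to M (4 → 17). Not NE.
(M, W): Player I gets 20, best alternative 16; Player II gets 18, best alternative 9. No profitable deviation — NE.
(M, X): Player I can switch to B (11 → 15). Not NE.
(M, Y): Player I can switch to T (2 → 15). Not NE.
(M, Z): Player II can switch to W (8 → 18). Not NE.
(B, X): Player I gets 15, best alternative 11; Player II gets 20, best alternative 15. No profitable deviation — NE.
(The remaining 3 profiles each have a profitable deviation by the same check.)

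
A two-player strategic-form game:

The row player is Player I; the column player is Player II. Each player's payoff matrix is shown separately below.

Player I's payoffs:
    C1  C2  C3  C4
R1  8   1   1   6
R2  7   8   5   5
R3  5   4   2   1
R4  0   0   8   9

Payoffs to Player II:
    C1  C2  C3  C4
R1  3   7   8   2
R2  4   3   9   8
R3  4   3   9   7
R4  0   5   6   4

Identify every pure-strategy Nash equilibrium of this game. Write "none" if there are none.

(R4, C3)

(R1, C1): Player II can switch to C2 (3 → 7). Not NE.
(R1, C2): Player I can switch to R2 (1 → 8). Not NE.
(R1, C3): Player I can switch to R2 (1 → 5). Not NE.
(R1, C4): Player I can switch to R4 (6 → 9). Not NE.
(R2, C1): Player I can switch to R1 (7 → 8). Not NE.
(R2, C2): Player II can switch to C1 (3 → 4). Not NE.
(R2, C3): Player I can switch to R4 (5 → 8). Not NE.
(R2, C4): Player I can switch to R1 (5 → 6). Not NE.
(R3, C1): Player I can switch to R1 (5 → 8). Not NE.
(R3, C2): Player I can switch to R2 (4 → 8). Not NE.
(R4, C3): Player I gets 8, best alternative 5; Player II gets 6, best alternative 5. No profitable deviation — NE.
(The remaining 5 profiles each have a profitable deviation by the same check.)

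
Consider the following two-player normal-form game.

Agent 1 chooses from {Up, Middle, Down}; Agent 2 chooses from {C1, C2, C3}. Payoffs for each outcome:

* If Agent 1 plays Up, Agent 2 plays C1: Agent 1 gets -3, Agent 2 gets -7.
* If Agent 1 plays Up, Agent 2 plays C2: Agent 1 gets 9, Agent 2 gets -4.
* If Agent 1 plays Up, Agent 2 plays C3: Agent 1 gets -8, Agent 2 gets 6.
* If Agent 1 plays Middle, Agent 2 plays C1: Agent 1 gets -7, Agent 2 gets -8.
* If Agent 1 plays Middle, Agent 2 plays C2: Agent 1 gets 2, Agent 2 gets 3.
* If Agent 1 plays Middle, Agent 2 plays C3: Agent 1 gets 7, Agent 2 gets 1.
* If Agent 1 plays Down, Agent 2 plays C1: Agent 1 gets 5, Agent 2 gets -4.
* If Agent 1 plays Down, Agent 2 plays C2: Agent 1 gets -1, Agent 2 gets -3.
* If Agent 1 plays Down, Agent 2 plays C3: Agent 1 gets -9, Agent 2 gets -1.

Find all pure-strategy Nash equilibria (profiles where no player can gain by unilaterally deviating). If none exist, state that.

Mark each player's best response to every combination of opponents' strategies; a profile where every player is best-responding is a pure Nash equilibrium.
Agent 1 against C1: payoffs -3, -7, 5 → best response Down.
Agent 1 against C2: payoffs 9, 2, -1 → best response Up.
Agent 1 against C3: payoffs -8, 7, -9 → best response Middle.
Agent 2 against Up: payoffs -7, -4, 6 → best response C3.
Agent 2 against Middle: payoffs -8, 3, 1 → best response C2.
Agent 2 against Down: payoffs -4, -3, -1 → best response C3.
No profile is a mutual best response for all players.

This game has no pure Nash equilibrium.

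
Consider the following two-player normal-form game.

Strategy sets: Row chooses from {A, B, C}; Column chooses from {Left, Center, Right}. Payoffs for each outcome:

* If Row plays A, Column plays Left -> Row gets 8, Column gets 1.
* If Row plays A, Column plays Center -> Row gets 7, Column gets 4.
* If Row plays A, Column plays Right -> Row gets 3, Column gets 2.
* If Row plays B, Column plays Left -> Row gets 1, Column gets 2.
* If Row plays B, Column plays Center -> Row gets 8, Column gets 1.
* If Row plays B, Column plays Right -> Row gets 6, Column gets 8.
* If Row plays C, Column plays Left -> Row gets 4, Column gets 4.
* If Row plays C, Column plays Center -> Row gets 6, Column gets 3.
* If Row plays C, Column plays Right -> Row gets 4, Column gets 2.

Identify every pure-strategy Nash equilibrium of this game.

For each player, find the best response to each opponent profile; mutual best responses are the pure NE.
Row against Left: payoffs 8, 1, 4 → best response A.
Row against Center: payoffs 7, 8, 6 → best response B.
Row against Right: payoffs 3, 6, 4 → best response B.
Column against A: payoffs 1, 4, 2 → best response Center.
Column against B: payoffs 2, 1, 8 → best response Right.
Column against C: payoffs 4, 3, 2 → best response Left.
Mutual best responses: (B, Right).

Pure NE: (B, Right)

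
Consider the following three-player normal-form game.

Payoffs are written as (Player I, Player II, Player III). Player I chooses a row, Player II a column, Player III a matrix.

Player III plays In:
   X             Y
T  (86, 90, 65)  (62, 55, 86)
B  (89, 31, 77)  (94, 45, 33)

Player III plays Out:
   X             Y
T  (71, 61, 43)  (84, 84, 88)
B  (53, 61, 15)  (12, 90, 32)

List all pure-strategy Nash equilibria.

(T, Y, Out), (B, Y, In)

For each strategy profile, look for a profitable unilateral deviation.
(T, X, In): Player I can switch to B (86 → 89). Not NE.
(T, X, Out): Player II can switch to Y (61 → 84). Not NE.
(T, Y, In): Player I can switch to B (62 → 94). Not NE.
(T, Y, Out): Player I gets 84, best alternative 12; Player II gets 84, best alternative 61; Player III gets 88, best alternative 86. No profitable deviation — NE.
(B, X, In): Player II can switch to Y (31 → 45). Not NE.
(B, X, Out): Player I can switch to T (53 → 71). Not NE.
(B, Y, In): Player I gets 94, best alternative 62; Player II gets 45, best alternative 31; Player III gets 33, best alternative 32. No profitable deviation — NE.
(B, Y, Out): Player I can switch to T (12 → 84). Not NE.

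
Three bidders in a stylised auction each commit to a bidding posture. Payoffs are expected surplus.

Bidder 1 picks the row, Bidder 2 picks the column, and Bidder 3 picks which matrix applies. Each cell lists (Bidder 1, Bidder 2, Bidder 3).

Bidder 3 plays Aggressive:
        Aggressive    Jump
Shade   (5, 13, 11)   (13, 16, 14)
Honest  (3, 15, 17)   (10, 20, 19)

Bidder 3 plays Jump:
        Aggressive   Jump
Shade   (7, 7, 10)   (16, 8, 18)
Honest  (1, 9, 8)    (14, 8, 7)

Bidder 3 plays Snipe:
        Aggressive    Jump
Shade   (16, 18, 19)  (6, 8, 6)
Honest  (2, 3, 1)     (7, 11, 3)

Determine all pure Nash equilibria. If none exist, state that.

(Shade, Aggressive, Snipe); (Shade, Jump, Jump)

(Shade, Aggressive, Aggressive): Bidder 2 can switch to Jump (13 → 16). Not NE.
(Shade, Aggressive, Jump): Bidder 2 can switch to Jump (7 → 8). Not NE.
(Shade, Aggressive, Snipe): Bidder 1 gets 16, best alternative 2; Bidder 2 gets 18, best alternative 8; Bidder 3 gets 19, best alternative 11. No profitable deviation — NE.
(Shade, Jump, Aggressive): Bidder 3 can switch to Jump (14 → 18). Not NE.
(Shade, Jump, Jump): Bidder 1 gets 16, best alternative 14; Bidder 2 gets 8, best alternative 7; Bidder 3 gets 18, best alternative 14. No profitable deviation — NE.
(Shade, Jump, Snipe): Bidder 1 can switch to Honest (6 → 7). Not NE.
(Honest, Aggressive, Aggressive): Bidder 1 can switch to Shade (3 → 5). Not NE.
(Honest, Aggressive, Jump): Bidder 1 can switch to Shade (1 → 7). Not NE.
(The remaining 4 profiles each have a profitable deviation by the same check.)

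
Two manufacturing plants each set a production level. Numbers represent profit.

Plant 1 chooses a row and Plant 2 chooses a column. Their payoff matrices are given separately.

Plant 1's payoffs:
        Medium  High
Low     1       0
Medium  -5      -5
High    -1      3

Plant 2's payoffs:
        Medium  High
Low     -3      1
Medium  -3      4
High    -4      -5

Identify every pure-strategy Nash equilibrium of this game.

none

Check each profile: it is a Nash equilibrium iff no player can strictly gain by switching unilaterally.
(Low, Medium): Plant 2 can switch to High (-3 → 1). Not NE.
(Low, High): Plant 1 can switch to High (0 → 3). Not NE.
(Medium, Medium): Plant 1 can switch to Low (-5 → 1). Not NE.
(Medium, High): Plant 1 can switch to Low (-5 → 0). Not NE.
(High, Medium): Plant 1 can switch to Low (-1 → 1). Not NE.
(High, High): Plant 2 can switch to Medium (-5 → -4). Not NE.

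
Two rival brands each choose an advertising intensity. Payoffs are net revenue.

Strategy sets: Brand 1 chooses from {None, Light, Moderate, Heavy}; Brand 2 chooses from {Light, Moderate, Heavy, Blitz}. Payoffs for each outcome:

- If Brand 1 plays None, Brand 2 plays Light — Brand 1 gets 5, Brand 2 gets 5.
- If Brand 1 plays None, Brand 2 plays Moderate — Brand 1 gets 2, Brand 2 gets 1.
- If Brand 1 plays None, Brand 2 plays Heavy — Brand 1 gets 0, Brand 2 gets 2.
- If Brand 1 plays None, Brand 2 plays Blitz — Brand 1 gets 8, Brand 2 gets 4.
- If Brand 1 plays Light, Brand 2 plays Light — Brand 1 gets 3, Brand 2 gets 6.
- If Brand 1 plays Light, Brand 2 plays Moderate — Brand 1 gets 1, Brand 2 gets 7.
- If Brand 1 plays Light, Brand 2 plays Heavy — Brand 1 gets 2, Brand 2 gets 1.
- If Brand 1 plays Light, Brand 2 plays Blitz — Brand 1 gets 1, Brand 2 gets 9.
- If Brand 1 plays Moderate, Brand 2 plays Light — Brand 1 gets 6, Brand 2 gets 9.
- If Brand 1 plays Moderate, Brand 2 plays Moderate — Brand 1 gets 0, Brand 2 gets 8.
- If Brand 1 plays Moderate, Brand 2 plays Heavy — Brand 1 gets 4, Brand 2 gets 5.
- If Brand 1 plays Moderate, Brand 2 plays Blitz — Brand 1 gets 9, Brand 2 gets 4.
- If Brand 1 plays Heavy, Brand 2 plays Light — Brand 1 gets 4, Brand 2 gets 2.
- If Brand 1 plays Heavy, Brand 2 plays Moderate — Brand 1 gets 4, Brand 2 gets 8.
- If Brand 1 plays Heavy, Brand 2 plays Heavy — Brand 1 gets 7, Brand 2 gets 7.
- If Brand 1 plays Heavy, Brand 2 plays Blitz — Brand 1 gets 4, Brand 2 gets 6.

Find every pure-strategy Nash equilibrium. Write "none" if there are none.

Pure-strategy Nash equilibria: (Moderate, Light) and (Heavy, Moderate)

(None, Light): Brand 1 can switch to Moderate (5 → 6). Not NE.
(None, Moderate): Brand 1 can switch to Heavy (2 → 4). Not NE.
(None, Heavy): Brand 1 can switch to Light (0 → 2). Not NE.
(None, Blitz): Brand 1 can switch to Moderate (8 → 9). Not NE.
(Light, Light): Brand 1 can switch to None (3 → 5). Not NE.
(Light, Moderate): Brand 1 can switch to None (1 → 2). Not NE.
(Light, Heavy): Brand 1 can switch to Moderate (2 → 4). Not NE.
(Light, Blitz): Brand 1 can switch to None (1 → 8). Not NE.
(Moderate, Light): Brand 1 gets 6, best alternative 5; Brand 2 gets 9, best alternative 8. No profitable deviation — NE.
(Heavy, Moderate): Brand 1 gets 4, best alternative 2; Brand 2 gets 8, best alternative 7. No profitable deviation — NE.
(The remaining 6 profiles each have a profitable deviation by the same check.)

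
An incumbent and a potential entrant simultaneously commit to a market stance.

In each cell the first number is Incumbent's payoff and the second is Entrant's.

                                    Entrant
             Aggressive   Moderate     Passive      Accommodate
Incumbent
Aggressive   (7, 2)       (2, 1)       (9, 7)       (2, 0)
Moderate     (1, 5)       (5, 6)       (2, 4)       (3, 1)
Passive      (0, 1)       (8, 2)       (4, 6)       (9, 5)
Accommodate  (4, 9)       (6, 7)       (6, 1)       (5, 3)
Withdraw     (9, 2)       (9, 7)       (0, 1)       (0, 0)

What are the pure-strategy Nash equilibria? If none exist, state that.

Incumbent against Aggressive: payoffs 7, 1, 0, 4, 9 → best response Withdraw.
Incumbent against Moderate: payoffs 2, 5, 8, 6, 9 → best response Withdraw.
Incumbent against Passive: payoffs 9, 2, 4, 6, 0 → best response Aggressive.
Incumbent against Accommodate: payoffs 2, 3, 9, 5, 0 → best response Passive.
Entrant against Aggressive: payoffs 2, 1, 7, 0 → best response Passive.
Entrant against Moderate: payoffs 5, 6, 4, 1 → best response Moderate.
Entrant against Passive: payoffs 1, 2, 6, 5 → best response Passive.
Entrant against Accommodate: payoffs 9, 7, 1, 3 → best response Aggressive.
Entrant against Withdraw: payoffs 2, 7, 1, 0 → best response Moderate.
Mutual best responses: (Aggressive, Passive); (Withdraw, Moderate).

(Aggressive, Passive); (Withdraw, Moderate)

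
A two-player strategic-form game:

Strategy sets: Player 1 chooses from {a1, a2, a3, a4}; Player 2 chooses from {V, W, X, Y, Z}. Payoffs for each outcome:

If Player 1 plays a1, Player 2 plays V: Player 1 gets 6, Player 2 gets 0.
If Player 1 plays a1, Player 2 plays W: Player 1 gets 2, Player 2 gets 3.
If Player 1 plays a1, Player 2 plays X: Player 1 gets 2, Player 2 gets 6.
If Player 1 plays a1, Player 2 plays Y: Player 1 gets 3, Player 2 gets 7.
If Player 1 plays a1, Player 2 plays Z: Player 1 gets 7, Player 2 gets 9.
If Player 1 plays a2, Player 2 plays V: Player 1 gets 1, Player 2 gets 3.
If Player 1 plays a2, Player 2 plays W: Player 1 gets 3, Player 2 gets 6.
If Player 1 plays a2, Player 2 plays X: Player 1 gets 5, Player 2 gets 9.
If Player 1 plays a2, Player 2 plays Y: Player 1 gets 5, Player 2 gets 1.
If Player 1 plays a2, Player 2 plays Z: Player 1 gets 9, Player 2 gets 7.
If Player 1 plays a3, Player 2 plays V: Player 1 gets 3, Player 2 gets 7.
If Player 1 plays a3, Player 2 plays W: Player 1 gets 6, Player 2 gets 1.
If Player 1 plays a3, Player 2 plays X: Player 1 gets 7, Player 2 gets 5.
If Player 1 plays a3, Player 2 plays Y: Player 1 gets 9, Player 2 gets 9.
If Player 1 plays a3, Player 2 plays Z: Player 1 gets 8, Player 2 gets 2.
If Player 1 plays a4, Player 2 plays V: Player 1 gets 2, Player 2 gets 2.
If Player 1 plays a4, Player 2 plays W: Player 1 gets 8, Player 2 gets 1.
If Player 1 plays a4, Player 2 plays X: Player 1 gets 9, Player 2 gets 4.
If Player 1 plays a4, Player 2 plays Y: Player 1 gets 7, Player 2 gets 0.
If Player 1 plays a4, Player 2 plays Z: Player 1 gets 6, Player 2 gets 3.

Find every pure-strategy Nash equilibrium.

The pure Nash equilibria are (a3, Y) and (a4, X).

Player 1 against V: payoffs 6, 1, 3, 2 → best response a1.
Player 1 against W: payoffs 2, 3, 6, 8 → best response a4.
Player 1 against X: payoffs 2, 5, 7, 9 → best response a4.
Player 1 against Y: payoffs 3, 5, 9, 7 → best response a3.
Player 1 against Z: payoffs 7, 9, 8, 6 → best response a2.
Player 2 against a1: payoffs 0, 3, 6, 7, 9 → best response Z.
Player 2 against a2: payoffs 3, 6, 9, 1, 7 → best response X.
Player 2 against a3: payoffs 7, 1, 5, 9, 2 → best response Y.
Player 2 against a4: payoffs 2, 1, 4, 0, 3 → best response X.
Mutual best responses: (a3, Y); (a4, X).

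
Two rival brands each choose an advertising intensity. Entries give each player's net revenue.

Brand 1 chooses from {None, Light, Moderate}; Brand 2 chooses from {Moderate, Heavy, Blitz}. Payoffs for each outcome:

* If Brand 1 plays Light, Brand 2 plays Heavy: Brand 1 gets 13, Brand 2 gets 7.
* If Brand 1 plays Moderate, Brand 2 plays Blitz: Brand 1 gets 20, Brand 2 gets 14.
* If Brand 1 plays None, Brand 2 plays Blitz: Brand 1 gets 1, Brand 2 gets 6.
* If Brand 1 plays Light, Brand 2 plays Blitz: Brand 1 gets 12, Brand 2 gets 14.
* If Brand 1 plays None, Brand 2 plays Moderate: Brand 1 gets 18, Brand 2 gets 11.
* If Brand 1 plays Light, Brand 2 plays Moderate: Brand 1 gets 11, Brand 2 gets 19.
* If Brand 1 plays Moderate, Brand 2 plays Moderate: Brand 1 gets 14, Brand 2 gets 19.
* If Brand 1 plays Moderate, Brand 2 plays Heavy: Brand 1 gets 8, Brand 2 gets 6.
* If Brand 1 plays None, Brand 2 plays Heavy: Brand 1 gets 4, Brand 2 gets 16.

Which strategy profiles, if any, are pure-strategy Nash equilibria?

Brand 1 against Moderate: payoffs 18, 11, 14 → best response None.
Brand 1 against Heavy: payoffs 4, 13, 8 → best response Light.
Brand 1 against Blitz: payoffs 1, 12, 20 → best response Moderate.
Brand 2 against None: payoffs 11, 16, 6 → best response Heavy.
Brand 2 against Light: payoffs 19, 7, 14 → best response Moderate.
Brand 2 against Moderate: payoffs 19, 6, 14 → best response Moderate.
No profile is a mutual best response for all players.

No pure-strategy Nash equilibrium.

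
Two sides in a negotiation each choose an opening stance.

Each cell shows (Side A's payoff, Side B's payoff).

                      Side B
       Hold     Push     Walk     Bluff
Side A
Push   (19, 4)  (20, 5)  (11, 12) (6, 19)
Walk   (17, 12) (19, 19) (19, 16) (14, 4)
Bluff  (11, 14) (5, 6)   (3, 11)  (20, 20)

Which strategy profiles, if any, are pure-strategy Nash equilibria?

Side A against Hold: payoffs 19, 17, 11 → best response Push.
Side A against Push: payoffs 20, 19, 5 → best response Push.
Side A against Walk: payoffs 11, 19, 3 → best response Walk.
Side A against Bluff: payoffs 6, 14, 20 → best response Bluff.
Side B against Push: payoffs 4, 5, 12, 19 → best response Bluff.
Side B against Walk: payoffs 12, 19, 16, 4 → best response Push.
Side B against Bluff: payoffs 14, 6, 11, 20 → best response Bluff.
Mutual best responses: (Bluff, Bluff).

(Bluff, Bluff)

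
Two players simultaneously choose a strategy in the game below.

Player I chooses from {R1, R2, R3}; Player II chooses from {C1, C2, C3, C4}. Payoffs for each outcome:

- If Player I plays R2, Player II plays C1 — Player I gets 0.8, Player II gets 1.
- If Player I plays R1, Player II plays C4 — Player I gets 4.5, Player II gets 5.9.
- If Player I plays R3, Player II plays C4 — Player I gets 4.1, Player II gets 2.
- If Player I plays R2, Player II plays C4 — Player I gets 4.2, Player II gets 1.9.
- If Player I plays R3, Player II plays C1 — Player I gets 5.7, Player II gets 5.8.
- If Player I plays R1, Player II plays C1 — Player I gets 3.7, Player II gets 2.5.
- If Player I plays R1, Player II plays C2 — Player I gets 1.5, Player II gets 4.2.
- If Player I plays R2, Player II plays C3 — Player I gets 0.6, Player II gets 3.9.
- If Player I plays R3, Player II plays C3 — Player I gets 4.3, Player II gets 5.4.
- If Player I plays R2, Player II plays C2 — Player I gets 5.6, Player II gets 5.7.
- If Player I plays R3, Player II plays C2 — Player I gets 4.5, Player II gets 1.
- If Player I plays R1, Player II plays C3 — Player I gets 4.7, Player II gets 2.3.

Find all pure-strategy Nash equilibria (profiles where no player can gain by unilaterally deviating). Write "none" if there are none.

The pure Nash equilibria are (R1, C4), (R2, C2), (R3, C1).

For each strategy profile, look for a profitable unilateral deviation.
(R1, C1): Player I can switch to R3 (3.7 → 5.7). Not NE.
(R1, C2): Player I can switch to R2 (1.5 → 5.6). Not NE.
(R1, C3): Player II can switch to C1 (2.3 → 2.5). Not NE.
(R1, C4): Player I gets 4.5, best alternative 4.2; Player II gets 5.9, best alternative 4.2. No profitable deviation — NE.
(R2, C1): Player I can switch to R1 (0.8 → 3.7). Not NE.
(R2, C2): Player I gets 5.6, best alternative 4.5; Player II gets 5.7, best alternative 3.9. No profitable deviation — NE.
(R2, C3): Player I can switch to R1 (0.6 → 4.7). Not NE.
(R2, C4): Player I can switch to R1 (4.2 → 4.5). Not NE.
(R3, C1): Player I gets 5.7, best alternative 3.7; Player II gets 5.8, best alternative 5.4. No profitable deviation — NE.
(R3, C2): Player I can switch to R2 (4.5 → 5.6). Not NE.
(R3, C3): Player I can switch to R1 (4.3 → 4.7). Not NE.
(R3, C4): Player I can switch to R1 (4.1 → 4.5). Not NE.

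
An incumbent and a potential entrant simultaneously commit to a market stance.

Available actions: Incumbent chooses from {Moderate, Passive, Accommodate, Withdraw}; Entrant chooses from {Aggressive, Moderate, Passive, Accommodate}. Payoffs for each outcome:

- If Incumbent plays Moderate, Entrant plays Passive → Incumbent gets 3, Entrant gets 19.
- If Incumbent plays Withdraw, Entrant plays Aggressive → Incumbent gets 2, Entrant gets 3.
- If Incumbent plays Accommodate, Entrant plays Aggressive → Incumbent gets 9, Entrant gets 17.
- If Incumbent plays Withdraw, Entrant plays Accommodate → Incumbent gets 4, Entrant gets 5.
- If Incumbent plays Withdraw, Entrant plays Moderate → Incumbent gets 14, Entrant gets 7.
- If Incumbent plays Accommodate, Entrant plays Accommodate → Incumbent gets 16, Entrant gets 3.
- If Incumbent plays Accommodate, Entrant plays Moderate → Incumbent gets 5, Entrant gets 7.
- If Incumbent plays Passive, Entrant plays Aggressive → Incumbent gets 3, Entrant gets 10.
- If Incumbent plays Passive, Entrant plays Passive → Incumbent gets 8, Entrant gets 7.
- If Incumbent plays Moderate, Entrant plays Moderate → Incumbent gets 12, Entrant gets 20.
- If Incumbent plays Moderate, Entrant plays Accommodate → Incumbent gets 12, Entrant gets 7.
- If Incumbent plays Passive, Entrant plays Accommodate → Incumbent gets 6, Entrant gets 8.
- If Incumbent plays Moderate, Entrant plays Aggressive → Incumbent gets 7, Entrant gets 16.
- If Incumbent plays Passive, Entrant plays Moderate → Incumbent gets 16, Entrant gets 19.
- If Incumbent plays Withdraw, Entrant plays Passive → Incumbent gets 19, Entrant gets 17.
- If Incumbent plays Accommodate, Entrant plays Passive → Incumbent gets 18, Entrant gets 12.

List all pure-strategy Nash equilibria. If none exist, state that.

Pure-strategy Nash equilibria: (Passive, Moderate); (Accommodate, Aggressive); (Withdraw, Passive)

For each player, find the best response to each opponent profile; mutual best responses are the pure NE.
Incumbent against Aggressive: payoffs 7, 3, 9, 2 → best response Accommodate.
Incumbent against Moderate: payoffs 12, 16, 5, 14 → best response Passive.
Incumbent against Passive: payoffs 3, 8, 18, 19 → best response Withdraw.
Incumbent against Accommodate: payoffs 12, 6, 16, 4 → best response Accommodate.
Entrant against Moderate: payoffs 16, 20, 19, 7 → best response Moderate.
Entrant against Passive: payoffs 10, 19, 7, 8 → best response Moderate.
Entrant against Accommodate: payoffs 17, 7, 12, 3 → best response Aggressive.
Entrant against Withdraw: payoffs 3, 7, 17, 5 → best response Passive.
Mutual best responses: (Passive, Moderate); (Accommodate, Aggressive); (Withdraw, Passive).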